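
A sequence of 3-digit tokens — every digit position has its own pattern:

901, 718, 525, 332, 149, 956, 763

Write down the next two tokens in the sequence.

570 then 387

First digit goes 9, 7, 5, 3, 1, 9, 7 → 5 → 3 (−2 each step, mod 10).
Second digit: +1 each step, mod 10; 0, 1, 2, 3, 4, 5, 6 → 7 → 8.
Third digit: 1, 8, 5, 2, 9, 6, 3 → 0 → 7 (−3 each step, mod 10).
Putting the parts together: 570 and then 387.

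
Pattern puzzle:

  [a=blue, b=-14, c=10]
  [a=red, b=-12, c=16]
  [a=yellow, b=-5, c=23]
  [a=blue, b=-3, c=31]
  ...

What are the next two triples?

A — repeats blue → red → yellow: blue, red, yellow, blue → red → yellow.
For the b, alternating steps +2, +7, +2, +7, …: -14, -12, -5, -3 → 4 → 6.
C — differences are 6, 7, 8, … (increasing by 1 each time): 10, 16, 23, 31 → 40 → 50.
Putting the parts together: [a=red, b=4, c=40] and then [a=yellow, b=6, c=50].

[a=red, b=4, c=40], [a=yellow, b=6, c=50]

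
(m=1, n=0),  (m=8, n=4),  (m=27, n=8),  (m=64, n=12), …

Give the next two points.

M: 1, 8, 27, 64 → 125 → 216 (perfect cubes: 1³, 2³, 3³, …).
N: 0, 4, 8, 12 → 16 → 20 (+4 each step).
Putting the parts together: (m=125, n=16) and then (m=216, n=20).

(m=125, n=16), (m=216, n=20)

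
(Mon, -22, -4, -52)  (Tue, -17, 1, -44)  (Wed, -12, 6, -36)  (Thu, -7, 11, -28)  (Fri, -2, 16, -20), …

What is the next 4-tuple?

Day: Mon, Tue, Wed, Thu, Fri → Sat (runs through the weekdays Mon→Sun).
Second entry: +5 each step, so -22, -17, -12, -7, -2 → 3.
Third entry: -4, 1, 6, 11, 16 → 21 (+5 each step).
Fourth entry goes -52, -44, -36, -28, -20 → -12 (+8 each step).
Putting it together: (Sat, 3, 21, -12).

(Sat, 3, 21, -12)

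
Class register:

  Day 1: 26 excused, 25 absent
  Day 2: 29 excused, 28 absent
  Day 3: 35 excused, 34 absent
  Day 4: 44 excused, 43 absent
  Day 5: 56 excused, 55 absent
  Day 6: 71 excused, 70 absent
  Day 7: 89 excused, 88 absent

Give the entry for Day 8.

Excused: differences are 3, 6, 9, … (increasing by 3 each time), so 26, 29, 35, 44, 56, 71, 89 → 110.
Absent — always 1 less than the excused: 25, 28, 34, 43, 55, 70, 88 → 109.
Combining the parts gives 110 excused, 109 absent.

110 excused, 109 absent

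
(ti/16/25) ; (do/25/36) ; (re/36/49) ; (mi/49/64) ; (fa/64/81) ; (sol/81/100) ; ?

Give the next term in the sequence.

(la/100/121)

For the note, runs through the solfège scale do→ti: ti, do, re, mi, fa, sol → la.
Second coordinate: 16, 25, 36, 49, 64, 81 → 100 (perfect squares: 4², 5², 6², …).
Third coordinate: 25, 36, 49, 64, 81, 100 → 121 (perfect squares: 5², 6², 7², …).
Putting it together: (la/100/121).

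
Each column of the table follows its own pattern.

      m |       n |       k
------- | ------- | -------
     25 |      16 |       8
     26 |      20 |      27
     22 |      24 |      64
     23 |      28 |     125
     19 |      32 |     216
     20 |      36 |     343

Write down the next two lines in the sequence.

16  40  512; 17  44  729

Column m: 25, 26, 22, 23, 19, 20 → 16 → 17 (alternating steps +1, −4, +1, −4, …).
Column n — +4 each step: 16, 20, 24, 28, 32, 36 → 40 → 44.
Column k — perfect cubes: 2³, 3³, 4³, …: 8, 27, 64, 125, 216, 343 → 512 → 729.
So the next two lines are 16  40  512 and 17  44  729.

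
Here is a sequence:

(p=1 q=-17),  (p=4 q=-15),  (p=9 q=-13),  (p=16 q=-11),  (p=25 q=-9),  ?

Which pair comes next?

(p=36 q=-7)

P: perfect squares: 1², 2², 3², …, so 1, 4, 9, 16, 25 → 36.
Q: -17, -15, -13, -11, -9 → -7 (+2 each step).
Putting it together: (p=36 q=-7).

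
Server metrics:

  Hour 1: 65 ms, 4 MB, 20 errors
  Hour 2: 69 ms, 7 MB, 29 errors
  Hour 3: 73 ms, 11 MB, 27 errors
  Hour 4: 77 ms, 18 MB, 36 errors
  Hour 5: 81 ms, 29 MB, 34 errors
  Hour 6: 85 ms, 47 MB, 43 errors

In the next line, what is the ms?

89

Ms — +4 each step: 65, 69, 73, 77, 81, 85 → 89.
MB: 4, 7, 11, 18, 29, 47 → 76 (each term is the sum of the two before it).
Errors: alternating steps +9, −2, +9, −2, …; 20, 29, 27, 36, 34, 43 → 41.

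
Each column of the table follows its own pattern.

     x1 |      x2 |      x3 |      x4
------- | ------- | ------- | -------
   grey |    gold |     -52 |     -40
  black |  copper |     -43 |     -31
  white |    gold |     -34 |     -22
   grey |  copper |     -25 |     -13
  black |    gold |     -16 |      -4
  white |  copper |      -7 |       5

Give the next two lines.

Column x1: repeats grey → black → white, so grey, black, white, grey, black, white → grey → black.
For the column x2, alternates gold ↔ copper: gold, copper, gold, copper, gold, copper → gold → copper.
Column x3 goes -52, -43, -34, -25, -16, -7 → 2 → 11 (+9 each step).
Column x4: -40, -31, -22, -13, -4, 5 → 14 → 23 (always 12 more than the column x3).
Putting the parts together: grey  gold  2  14 and then black  copper  11  23.

grey  gold  2  14; black  copper  11  23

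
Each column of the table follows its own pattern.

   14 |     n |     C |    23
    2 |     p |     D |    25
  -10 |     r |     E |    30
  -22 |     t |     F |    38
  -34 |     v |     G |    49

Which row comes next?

First component: 14, 2, -10, -22, -34 → -46 (−12 each step).
First letter: n, p, r, t, v → x (letters move forward 2 places in the alphabet).
Second letter: C, D, E, F, G → H (letters move forward 1 place in the alphabet).
Fourth component: differences are 2, 5, 8, … (increasing by 3 each time), so 23, 25, 30, 38, 49 → 63.
Combining the parts gives -46  x  H  63.

-46  x  H  63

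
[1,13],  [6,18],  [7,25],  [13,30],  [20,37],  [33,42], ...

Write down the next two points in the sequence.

[53,49], [86,54]

First slot: each term is the sum of the two before it, so 1, 6, 7, 13, 20, 33 → 53 → 86.
Second slot: alternating steps +5, +7, +5, +7, …, so 13, 18, 25, 30, 37, 42 → 49 → 54.
Putting the parts together: [53,49] and then [86,54].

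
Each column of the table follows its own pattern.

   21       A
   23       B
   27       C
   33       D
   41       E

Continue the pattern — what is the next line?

51  F

First component: 21, 23, 27, 33, 41 → 51 (differences are 2, 4, 6, … (increasing by 2 each time)).
Letter: letters move forward 1 place in the alphabet; A, B, C, D, E → F.
Putting it together: 51  F.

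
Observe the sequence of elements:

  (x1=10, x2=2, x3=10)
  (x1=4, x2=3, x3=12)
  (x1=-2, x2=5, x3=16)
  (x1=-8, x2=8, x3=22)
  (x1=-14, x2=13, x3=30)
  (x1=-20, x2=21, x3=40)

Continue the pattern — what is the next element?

For the x1, −6 each step: 10, 4, -2, -8, -14, -20 → -26.
X2: each term is the sum of the two before it, so 2, 3, 5, 8, 13, 21 → 34.
X3 — differences are 2, 4, 6, … (increasing by 2 each time): 10, 12, 16, 22, 30, 40 → 52.
Combining the parts gives (x1=-26, x2=34, x3=52).

(x1=-26, x2=34, x3=52)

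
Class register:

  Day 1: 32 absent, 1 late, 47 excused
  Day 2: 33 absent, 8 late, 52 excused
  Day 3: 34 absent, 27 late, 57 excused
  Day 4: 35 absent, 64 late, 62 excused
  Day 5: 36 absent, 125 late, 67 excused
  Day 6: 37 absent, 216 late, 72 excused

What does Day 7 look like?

38 absent, 343 late, 77 excused

Absent: +1 each step; 32, 33, 34, 35, 36, 37 → 38.
Late goes 1, 8, 27, 64, 125, 216 → 343 (perfect cubes: 1³, 2³, 3³, …).
Excused — +5 each step: 47, 52, 57, 62, 67, 72 → 77.
So the next row is 38 absent, 343 late, 77 excused.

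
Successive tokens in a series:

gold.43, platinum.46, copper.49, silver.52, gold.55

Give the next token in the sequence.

Metal — repeats gold → platinum → copper → silver: gold, platinum, copper, silver, gold → platinum.
Second component goes 43, 46, 49, 52, 55 → 58 (+3 each step).
Combining the parts gives platinum.58.

platinum.58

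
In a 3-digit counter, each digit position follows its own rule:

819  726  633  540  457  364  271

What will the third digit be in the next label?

Third digit goes 9, 6, 3, 0, 7, 4, 1 → 8 (−3 each step, mod 10).

8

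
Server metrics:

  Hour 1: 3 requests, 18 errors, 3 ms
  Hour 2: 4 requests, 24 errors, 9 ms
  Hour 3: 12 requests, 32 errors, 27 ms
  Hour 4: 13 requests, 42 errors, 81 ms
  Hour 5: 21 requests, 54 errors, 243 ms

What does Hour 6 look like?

22 requests, 68 errors, 729 ms

Requests — alternating steps +1, +8, +1, +8, …: 3, 4, 12, 13, 21 → 22.
Errors — differences are 6, 8, 10, … (increasing by 2 each time): 18, 24, 32, 42, 54 → 68.
Ms: ×3 each step, so 3, 9, 27, 81, 243 → 729.
So the next line is 22 requests, 68 errors, 729 ms.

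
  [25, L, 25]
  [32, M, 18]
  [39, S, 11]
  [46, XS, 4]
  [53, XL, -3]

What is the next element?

[60, L, -10]

First slot — +7 each step: 25, 32, 39, 46, 53 → 60.
Size: runs backward through clothing sizes XS→XL; L, M, S, XS, XL → L.
Third slot — together with the first slot always sums to 50: 25, 18, 11, 4, -3 → -10.
Putting it together: [60, L, -10].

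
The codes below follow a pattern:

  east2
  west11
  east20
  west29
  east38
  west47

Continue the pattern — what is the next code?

Direction — alternates east ↔ west: east, west, east, west, east, west → east.
Second component: 2, 11, 20, 29, 38, 47 → 56 (+9 each step).
So the next code is east56.

east56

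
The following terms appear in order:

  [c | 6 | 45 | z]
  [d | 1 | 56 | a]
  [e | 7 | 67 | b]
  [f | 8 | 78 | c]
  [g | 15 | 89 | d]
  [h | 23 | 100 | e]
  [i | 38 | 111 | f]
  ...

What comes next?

First letter: letters move forward 1 place in the alphabet, so c, d, e, f, g, h, i → j.
Second value goes 6, 1, 7, 8, 15, 23, 38 → 61 (each term is the sum of the two before it).
Third value: +11 each step, so 45, 56, 67, 78, 89, 100, 111 → 122.
Second letter — letters move forward 1 place in the alphabet, wrapping Z→A: z, a, b, c, d, e, f → g.
Combining the parts gives [j | 61 | 122 | g].

[j | 61 | 122 | g]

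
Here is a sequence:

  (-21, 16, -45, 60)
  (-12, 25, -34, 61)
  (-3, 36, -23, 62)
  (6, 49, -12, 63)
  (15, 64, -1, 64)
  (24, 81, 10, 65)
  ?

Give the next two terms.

(33, 100, 21, 66), (42, 121, 32, 67)

First value: +9 each step; -21, -12, -3, 6, 15, 24 → 33 → 42.
Second value: perfect squares: 4², 5², 6², …; 16, 25, 36, 49, 64, 81 → 100 → 121.
Third value: +11 each step; -45, -34, -23, -12, -1, 10 → 21 → 32.
Fourth value: +1 each step, so 60, 61, 62, 63, 64, 65 → 66 → 67.
Putting the parts together: (33, 100, 21, 66) and then (42, 121, 32, 67).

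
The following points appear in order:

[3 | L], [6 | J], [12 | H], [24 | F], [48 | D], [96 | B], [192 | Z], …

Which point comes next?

[384 | X]

First value — ×2 each step: 3, 6, 12, 24, 48, 96, 192 → 384.
Letter goes L, J, H, F, D, B, Z → X (letters move back 2 places in the alphabet, wrapping A→Z).
So the next point is [384 | X].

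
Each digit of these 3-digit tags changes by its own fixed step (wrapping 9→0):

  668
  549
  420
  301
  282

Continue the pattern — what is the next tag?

First digit goes 6, 5, 4, 3, 2 → 1 (−1 each step, mod 10).
Second digit: 6, 4, 2, 0, 8 → 6 (−2 each step, mod 10).
For the third digit, +1 each step, mod 10: 8, 9, 0, 1, 2 → 3.
Putting it together: 163.

163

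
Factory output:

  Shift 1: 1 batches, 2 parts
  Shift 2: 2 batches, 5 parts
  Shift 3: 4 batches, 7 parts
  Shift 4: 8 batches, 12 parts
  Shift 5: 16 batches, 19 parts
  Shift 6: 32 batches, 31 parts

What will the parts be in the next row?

Batches — ×2 each step: 1, 2, 4, 8, 16, 32 → 64.
Parts: 2, 5, 7, 12, 19, 31 → 50 (each term is the sum of the two before it).

50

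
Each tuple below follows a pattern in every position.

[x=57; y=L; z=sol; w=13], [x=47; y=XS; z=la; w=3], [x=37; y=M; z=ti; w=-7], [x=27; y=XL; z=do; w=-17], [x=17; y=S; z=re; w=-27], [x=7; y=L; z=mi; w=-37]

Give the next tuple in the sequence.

For the x, −10 each step: 57, 47, 37, 27, 17, 7 → -3.
Y: repeats L → XS → M → XL → S, so L, XS, M, XL, S, L → XS.
For the z, runs through the solfège scale do→ti: sol, la, ti, do, re, mi → fa.
W: −10 each step, so 13, 3, -7, -17, -27, -37 → -47.
So the next tuple is [x=-3; y=XS; z=fa; w=-47].

[x=-3; y=XS; z=fa; w=-47]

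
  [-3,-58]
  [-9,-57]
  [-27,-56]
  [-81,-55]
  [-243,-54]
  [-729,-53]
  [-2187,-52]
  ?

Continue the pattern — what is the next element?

First part: ×3 each step; -3, -9, -27, -81, -243, -729, -2187 → -6561.
Second part: +1 each step; -58, -57, -56, -55, -54, -53, -52 → -51.
Putting it together: [-6561,-51].

[-6561,-51]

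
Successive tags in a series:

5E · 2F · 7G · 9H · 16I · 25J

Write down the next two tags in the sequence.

41K, 66L

First component: 5, 2, 7, 9, 16, 25 → 41 → 66 (each term is the sum of the two before it).
Letter: letters move forward 1 place in the alphabet, so E, F, G, H, I, J → K → L.
Putting the parts together: 41K and then 66L.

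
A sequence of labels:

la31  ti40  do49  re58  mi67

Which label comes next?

Note — runs through the solfège scale do→ti: la, ti, do, re, mi → fa.
For the second component, +9 each step: 31, 40, 49, 58, 67 → 76.
Putting it together: fa76.

fa76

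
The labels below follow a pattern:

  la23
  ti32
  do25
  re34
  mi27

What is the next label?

For the note, runs through the solfège scale do→ti: la, ti, do, re, mi → fa.
Second component: alternating steps +9, −7, +9, −7, …; 23, 32, 25, 34, 27 → 36.
Combining the parts gives fa36.

fa36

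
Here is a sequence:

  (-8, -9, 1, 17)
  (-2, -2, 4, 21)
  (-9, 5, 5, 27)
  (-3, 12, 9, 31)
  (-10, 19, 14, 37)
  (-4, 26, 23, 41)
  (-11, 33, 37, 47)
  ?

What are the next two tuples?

(-5, 40, 60, 51), (-12, 47, 97, 57)

First coordinate — alternating steps +6, −7, +6, −7, …: -8, -2, -9, -3, -10, -4, -11 → -5 → -12.
Second coordinate — +7 each step: -9, -2, 5, 12, 19, 26, 33 → 40 → 47.
Third coordinate goes 1, 4, 5, 9, 14, 23, 37 → 60 → 97 (each term is the sum of the two before it).
Fourth coordinate goes 17, 21, 27, 31, 37, 41, 47 → 51 → 57 (alternating steps +4, +6, +4, +6, …).
Putting the parts together: (-5, 40, 60, 51) and then (-12, 47, 97, 57).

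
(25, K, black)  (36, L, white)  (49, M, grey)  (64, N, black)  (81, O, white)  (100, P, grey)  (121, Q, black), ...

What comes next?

First part: 25, 36, 49, 64, 81, 100, 121 → 144 (perfect squares: 5², 6², 7², …).
Letter: letters move forward 1 place in the alphabet, so K, L, M, N, O, P, Q → R.
Shade: repeats black → white → grey, so black, white, grey, black, white, grey, black → white.
Combining the parts gives (144, R, white).

(144, R, white)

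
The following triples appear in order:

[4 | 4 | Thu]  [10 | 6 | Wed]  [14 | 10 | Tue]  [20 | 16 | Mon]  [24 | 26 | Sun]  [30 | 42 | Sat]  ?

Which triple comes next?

First coordinate: 4, 10, 14, 20, 24, 30 → 34 (alternating steps +6, +4, +6, +4, …).
Second coordinate: 4, 6, 10, 16, 26, 42 → 68 (each term is the sum of the two before it).
Day: runs backward through the weekdays Mon→Sun; Thu, Wed, Tue, Mon, Sun, Sat → Fri.
Putting it together: [34 | 68 | Fri].

[34 | 68 | Fri]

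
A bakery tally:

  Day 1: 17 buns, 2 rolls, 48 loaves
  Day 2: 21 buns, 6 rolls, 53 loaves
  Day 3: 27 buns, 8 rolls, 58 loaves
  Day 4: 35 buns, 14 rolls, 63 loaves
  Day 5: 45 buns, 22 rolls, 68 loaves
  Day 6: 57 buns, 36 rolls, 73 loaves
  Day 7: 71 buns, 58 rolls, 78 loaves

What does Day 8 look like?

87 buns, 94 rolls, 83 loaves

Buns goes 17, 21, 27, 35, 45, 57, 71 → 87 (differences are 4, 6, 8, … (increasing by 2 each time)).
Rolls: each term is the sum of the two before it, so 2, 6, 8, 14, 22, 36, 58 → 94.
Loaves: +5 each step, so 48, 53, 58, 63, 68, 73, 78 → 83.
So the next record is 87 buns, 94 rolls, 83 loaves.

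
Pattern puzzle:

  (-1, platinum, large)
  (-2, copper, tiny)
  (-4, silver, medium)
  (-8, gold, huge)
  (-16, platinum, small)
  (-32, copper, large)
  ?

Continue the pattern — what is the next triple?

(-64, silver, tiny)

First slot: ×2 each step; -1, -2, -4, -8, -16, -32 → -64.
Metal: repeats platinum → copper → silver → gold; platinum, copper, silver, gold, platinum, copper → silver.
Size goes large, tiny, medium, huge, small, large → tiny (repeats large → tiny → medium → huge → small).
So the next triple is (-64, silver, tiny).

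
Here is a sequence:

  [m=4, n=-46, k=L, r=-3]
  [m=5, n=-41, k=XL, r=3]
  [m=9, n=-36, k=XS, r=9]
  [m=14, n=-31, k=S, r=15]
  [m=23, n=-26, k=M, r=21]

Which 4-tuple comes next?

[m=37, n=-21, k=L, r=27]

M: each term is the sum of the two before it; 4, 5, 9, 14, 23 → 37.
For the n, +5 each step: -46, -41, -36, -31, -26 → -21.
For the k, runs through clothing sizes XS→XL: L, XL, XS, S, M → L.
R — +6 each step: -3, 3, 9, 15, 21 → 27.
Putting it together: [m=37, n=-21, k=L, r=27].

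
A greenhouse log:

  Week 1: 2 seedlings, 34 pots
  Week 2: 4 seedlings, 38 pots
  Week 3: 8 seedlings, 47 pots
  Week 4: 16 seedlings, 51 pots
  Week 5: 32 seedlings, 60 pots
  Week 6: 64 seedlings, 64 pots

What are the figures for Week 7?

Seedlings: ×2 each step; 2, 4, 8, 16, 32, 64 → 128.
Pots: alternating steps +4, +9, +4, +9, …, so 34, 38, 47, 51, 60, 64 → 73.
So the next record is 128 seedlings, 73 pots.

128 seedlings, 73 pots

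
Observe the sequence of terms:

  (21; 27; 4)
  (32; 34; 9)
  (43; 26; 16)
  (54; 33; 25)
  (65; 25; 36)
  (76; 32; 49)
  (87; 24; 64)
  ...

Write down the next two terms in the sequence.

(98; 31; 81), (109; 23; 100)

First coordinate: 21, 32, 43, 54, 65, 76, 87 → 98 → 109 (+11 each step).
For the second coordinate, alternating steps +7, −8, +7, −8, …: 27, 34, 26, 33, 25, 32, 24 → 31 → 23.
Third coordinate: perfect squares: 2², 3², 4², …; 4, 9, 16, 25, 36, 49, 64 → 81 → 100.
Putting the parts together: (98; 31; 81) and then (109; 23; 100).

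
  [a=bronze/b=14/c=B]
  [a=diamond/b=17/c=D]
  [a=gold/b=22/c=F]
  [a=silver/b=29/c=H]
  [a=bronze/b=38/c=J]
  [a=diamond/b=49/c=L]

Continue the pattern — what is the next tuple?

A — repeats bronze → diamond → gold → silver: bronze, diamond, gold, silver, bronze, diamond → gold.
B: differences are 3, 5, 7, … (increasing by 2 each time); 14, 17, 22, 29, 38, 49 → 62.
C — letters move forward 2 places in the alphabet: B, D, F, H, J, L → N.
So the next tuple is [a=gold/b=62/c=N].

[a=gold/b=62/c=N]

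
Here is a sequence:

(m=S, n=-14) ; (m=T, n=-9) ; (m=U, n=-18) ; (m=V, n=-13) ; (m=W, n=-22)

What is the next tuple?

(m=X, n=-17)

For the m, letters move forward 1 place in the alphabet: S, T, U, V, W → X.
N: alternating steps +5, −9, +5, −9, …; -14, -9, -18, -13, -22 → -17.
Combining the parts gives (m=X, n=-17).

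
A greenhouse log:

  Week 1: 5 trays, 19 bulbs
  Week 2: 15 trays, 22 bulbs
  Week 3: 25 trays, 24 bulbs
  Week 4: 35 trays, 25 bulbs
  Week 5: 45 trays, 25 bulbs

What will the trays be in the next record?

Trays: +10 each step, so 5, 15, 25, 35, 45 → 55.

55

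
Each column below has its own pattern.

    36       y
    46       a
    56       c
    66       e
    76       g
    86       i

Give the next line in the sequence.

96  k

First component: +10 each step, so 36, 46, 56, 66, 76, 86 → 96.
Letter goes y, a, c, e, g, i → k (letters move forward 2 places in the alphabet, wrapping Z→A).
Putting it together: 96  k.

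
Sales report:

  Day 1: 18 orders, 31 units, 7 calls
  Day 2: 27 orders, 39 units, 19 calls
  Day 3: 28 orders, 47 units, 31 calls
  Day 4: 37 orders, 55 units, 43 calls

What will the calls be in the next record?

Calls goes 7, 19, 31, 43 → 55 (+12 each step).

55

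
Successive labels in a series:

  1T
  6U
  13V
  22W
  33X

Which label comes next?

First component — differences are 5, 7, 9, … (increasing by 2 each time): 1, 6, 13, 22, 33 → 46.
Letter: letters move forward 1 place in the alphabet, so T, U, V, W, X → Y.
Putting it together: 46Y.

46Y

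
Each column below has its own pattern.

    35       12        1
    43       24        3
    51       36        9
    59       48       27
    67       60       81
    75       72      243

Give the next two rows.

First component — +8 each step: 35, 43, 51, 59, 67, 75 → 83 → 91.
Second component: 12, 24, 36, 48, 60, 72 → 84 → 96 (+12 each step).
Third component: ×3 each step; 1, 3, 9, 27, 81, 243 → 729 → 2187.
So the next two rows are 83  84  729 and 91  96  2187.

83  84  729; 91  96  2187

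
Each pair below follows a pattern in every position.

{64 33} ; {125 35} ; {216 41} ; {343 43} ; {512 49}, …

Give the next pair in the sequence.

First slot: perfect cubes: 4³, 5³, 6³, …; 64, 125, 216, 343, 512 → 729.
Second slot: alternating steps +2, +6, +2, +6, …, so 33, 35, 41, 43, 49 → 51.
So the next pair is {729 51}.

{729 51}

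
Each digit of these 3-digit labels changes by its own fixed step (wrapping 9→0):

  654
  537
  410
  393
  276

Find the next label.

159

First digit: −1 each step, mod 10; 6, 5, 4, 3, 2 → 1.
Second digit goes 5, 3, 1, 9, 7 → 5 (−2 each step, mod 10).
Third digit — +3 each step, mod 10: 4, 7, 0, 3, 6 → 9.
Putting it together: 159.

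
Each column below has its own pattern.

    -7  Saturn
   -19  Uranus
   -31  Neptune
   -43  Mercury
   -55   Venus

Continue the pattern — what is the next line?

-67  Earth

First component: -7, -19, -31, -43, -55 → -67 (−12 each step).
Planet — runs through the planets Mercury→Neptune: Saturn, Uranus, Neptune, Mercury, Venus → Earth.
Putting it together: -67  Earth.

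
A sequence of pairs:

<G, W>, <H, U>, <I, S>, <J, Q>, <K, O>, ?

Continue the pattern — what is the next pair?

<L, M>

First letter: G, H, I, J, K → L (letters move forward 1 place in the alphabet).
Second letter: letters move back 2 places in the alphabet, so W, U, S, Q, O → M.
So the next pair is <L, M>.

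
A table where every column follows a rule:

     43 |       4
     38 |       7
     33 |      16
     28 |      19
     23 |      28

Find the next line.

18  31

First component: −5 each step, so 43, 38, 33, 28, 23 → 18.
Second component: alternating steps +3, +9, +3, +9, …; 4, 7, 16, 19, 28 → 31.
Combining the parts gives 18  31.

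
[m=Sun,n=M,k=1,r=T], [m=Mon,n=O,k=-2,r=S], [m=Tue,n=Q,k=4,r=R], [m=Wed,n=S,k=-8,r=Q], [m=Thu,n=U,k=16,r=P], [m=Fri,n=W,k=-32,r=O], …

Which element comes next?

[m=Sat,n=Y,k=64,r=N]

For the m, runs through the weekdays Mon→Sun: Sun, Mon, Tue, Wed, Thu, Fri → Sat.
N: M, O, Q, S, U, W → Y (letters move forward 2 places in the alphabet).
K: ×(-2) each step, so 1, -2, 4, -8, 16, -32 → 64.
R: letters move back 1 place in the alphabet; T, S, R, Q, P, O → N.
Combining the parts gives [m=Sat,n=Y,k=64,r=N].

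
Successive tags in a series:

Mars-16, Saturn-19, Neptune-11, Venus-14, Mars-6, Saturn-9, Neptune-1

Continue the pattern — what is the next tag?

For the planet, repeats Mars → Saturn → Neptune → Venus: Mars, Saturn, Neptune, Venus, Mars, Saturn, Neptune → Venus.
Second component: alternating steps +3, −8, +3, −8, …, so 16, 19, 11, 14, 6, 9, 1 → 4.
Putting it together: Venus-4.

Venus-4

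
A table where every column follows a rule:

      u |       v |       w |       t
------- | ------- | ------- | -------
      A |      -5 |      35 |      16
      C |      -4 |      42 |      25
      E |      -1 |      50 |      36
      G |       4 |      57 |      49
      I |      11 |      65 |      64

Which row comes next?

Column u: A, C, E, G, I → K (letters move forward 2 places in the alphabet).
For the column v, differences are 1, 3, 5, … (increasing by 2 each time): -5, -4, -1, 4, 11 → 20.
Column w — alternating steps +7, +8, +7, +8, …: 35, 42, 50, 57, 65 → 72.
Column t: perfect squares: 4², 5², 6², …; 16, 25, 36, 49, 64 → 81.
So the next row is K  20  72  81.

K  20  72  81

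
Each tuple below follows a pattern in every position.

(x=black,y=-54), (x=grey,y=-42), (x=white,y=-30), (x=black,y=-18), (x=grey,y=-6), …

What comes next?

X goes black, grey, white, black, grey → white (repeats black → grey → white).
For the y, +12 each step: -54, -42, -30, -18, -6 → 6.
Combining the parts gives (x=white,y=6).

(x=white,y=6)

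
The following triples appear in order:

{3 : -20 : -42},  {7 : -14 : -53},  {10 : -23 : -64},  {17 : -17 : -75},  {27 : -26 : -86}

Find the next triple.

{44 : -20 : -97}

For the first coordinate, each term is the sum of the two before it: 3, 7, 10, 17, 27 → 44.
For the second coordinate, alternating steps +6, −9, +6, −9, …: -20, -14, -23, -17, -26 → -20.
Third coordinate: -42, -53, -64, -75, -86 → -97 (−11 each step).
Combining the parts gives {44 : -20 : -97}.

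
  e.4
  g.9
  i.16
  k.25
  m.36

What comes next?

o.49

For the letter, letters move forward 2 places in the alphabet: e, g, i, k, m → o.
Second component — differences are 5, 7, 9, … (increasing by 2 each time): 4, 9, 16, 25, 36 → 49.
Putting it together: o.49.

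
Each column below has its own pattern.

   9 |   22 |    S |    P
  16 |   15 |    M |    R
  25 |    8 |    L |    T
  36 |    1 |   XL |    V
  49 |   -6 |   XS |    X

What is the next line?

First component: perfect squares: 3², 4², 5², …, so 9, 16, 25, 36, 49 → 64.
For the second component, −7 each step: 22, 15, 8, 1, -6 → -13.
Size: runs through clothing sizes XS→XL; S, M, L, XL, XS → S.
Letter goes P, R, T, V, X → Z (letters move forward 2 places in the alphabet).
So the next line is 64  -13  S  Z.

64  -13  S  Z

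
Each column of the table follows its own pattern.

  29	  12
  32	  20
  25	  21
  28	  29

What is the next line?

First component: alternating steps +3, −7, +3, −7, …; 29, 32, 25, 28 → 21.
For the second component, alternating steps +8, +1, +8, +1, …: 12, 20, 21, 29 → 30.
Putting it together: 21  30.

21  30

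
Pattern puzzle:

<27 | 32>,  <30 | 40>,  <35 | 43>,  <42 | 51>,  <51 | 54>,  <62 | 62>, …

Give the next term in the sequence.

<75 | 65>

First entry goes 27, 30, 35, 42, 51, 62 → 75 (differences are 3, 5, 7, … (increasing by 2 each time)).
For the second entry, alternating steps +8, +3, +8, +3, …: 32, 40, 43, 51, 54, 62 → 65.
Putting it together: <75 | 65>.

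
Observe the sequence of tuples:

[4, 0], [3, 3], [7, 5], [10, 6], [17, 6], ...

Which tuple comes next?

First value: 4, 3, 7, 10, 17 → 27 (each term is the sum of the two before it).
Second value: 0, 3, 5, 6, 6 → 5 (differences are 3, 2, 1, … (decreasing by 1 each time)).
So the next tuple is [27, 5].

[27, 5]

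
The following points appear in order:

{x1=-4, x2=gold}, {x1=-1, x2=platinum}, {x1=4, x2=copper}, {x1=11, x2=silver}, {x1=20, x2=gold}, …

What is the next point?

X1: differences are 3, 5, 7, … (increasing by 2 each time); -4, -1, 4, 11, 20 → 31.
For the x2, repeats gold → platinum → copper → silver: gold, platinum, copper, silver, gold → platinum.
Combining the parts gives {x1=31, x2=platinum}.

{x1=31, x2=platinum}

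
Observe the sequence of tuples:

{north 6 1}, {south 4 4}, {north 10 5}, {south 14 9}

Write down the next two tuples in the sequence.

For the direction, alternates north ↔ south: north, south, north, south → north → south.
Second coordinate goes 6, 4, 10, 14 → 24 → 38 (each term is the sum of the two before it).
Third coordinate goes 1, 4, 5, 9 → 14 → 23 (each term is the sum of the two before it).
So the next two tuples are {north 24 14} and {south 38 23}.

{north 24 14}, {south 38 23}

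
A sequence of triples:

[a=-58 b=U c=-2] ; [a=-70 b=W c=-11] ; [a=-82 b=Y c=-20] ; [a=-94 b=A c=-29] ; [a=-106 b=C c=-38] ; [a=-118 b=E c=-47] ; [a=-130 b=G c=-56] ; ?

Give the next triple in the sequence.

[a=-142 b=I c=-65]

For the a, −12 each step: -58, -70, -82, -94, -106, -118, -130 → -142.
B: U, W, Y, A, C, E, G → I (letters move forward 2 places in the alphabet, wrapping Z→A).
C goes -2, -11, -20, -29, -38, -47, -56 → -65 (−9 each step).
Combining the parts gives [a=-142 b=I c=-65].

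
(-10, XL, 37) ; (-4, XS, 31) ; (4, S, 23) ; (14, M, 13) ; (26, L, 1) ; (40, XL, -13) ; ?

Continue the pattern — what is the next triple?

First value: differences are 6, 8, 10, … (increasing by 2 each time), so -10, -4, 4, 14, 26, 40 → 56.
Size: repeats XL → XS → S → M → L, so XL, XS, S, M, L, XL → XS.
Third value: together with the first value always sums to 27, so 37, 31, 23, 13, 1, -13 → -29.
Putting it together: (56, XS, -29).

(56, XS, -29)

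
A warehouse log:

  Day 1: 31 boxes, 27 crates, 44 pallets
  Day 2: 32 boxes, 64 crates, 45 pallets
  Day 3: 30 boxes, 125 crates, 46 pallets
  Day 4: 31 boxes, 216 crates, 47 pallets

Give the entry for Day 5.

Boxes: alternating steps +1, −2, +1, −2, …; 31, 32, 30, 31 → 29.
Crates goes 27, 64, 125, 216 → 343 (perfect cubes: 3³, 4³, 5³, …).
Pallets: 44, 45, 46, 47 → 48 (+1 each step).
Combining the parts gives 29 boxes, 343 crates, 48 pallets.

29 boxes, 343 crates, 48 pallets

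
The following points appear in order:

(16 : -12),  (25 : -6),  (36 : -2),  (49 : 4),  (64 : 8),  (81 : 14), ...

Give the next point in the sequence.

First slot goes 16, 25, 36, 49, 64, 81 → 100 (perfect squares: 4², 5², 6², …).
Second slot — alternating steps +6, +4, +6, +4, …: -12, -6, -2, 4, 8, 14 → 18.
So the next point is (100 : 18).

(100 : 18)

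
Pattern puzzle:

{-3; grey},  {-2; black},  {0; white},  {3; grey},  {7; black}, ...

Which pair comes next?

First value — differences are 1, 2, 3, … (increasing by 1 each time): -3, -2, 0, 3, 7 → 12.
Shade: repeats grey → black → white; grey, black, white, grey, black → white.
Combining the parts gives {12; white}.

{12; white}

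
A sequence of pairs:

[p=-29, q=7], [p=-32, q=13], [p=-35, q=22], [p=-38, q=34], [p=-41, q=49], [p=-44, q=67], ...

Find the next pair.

[p=-47, q=88]

P: -29, -32, -35, -38, -41, -44 → -47 (−3 each step).
Q goes 7, 13, 22, 34, 49, 67 → 88 (differences are 6, 9, 12, … (increasing by 3 each time)).
Combining the parts gives [p=-47, q=88].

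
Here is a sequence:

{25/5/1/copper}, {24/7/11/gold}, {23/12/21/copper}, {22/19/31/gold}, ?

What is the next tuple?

First slot: −1 each step, so 25, 24, 23, 22 → 21.
Second slot goes 5, 7, 12, 19 → 31 (each term is the sum of the two before it).
Third slot: 1, 11, 21, 31 → 41 (+10 each step).
Metal: alternates copper ↔ gold; copper, gold, copper, gold → copper.
Putting it together: {21/31/41/copper}.

{21/31/41/copper}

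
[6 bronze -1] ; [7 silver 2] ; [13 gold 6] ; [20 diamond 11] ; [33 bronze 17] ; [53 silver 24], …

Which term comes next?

First coordinate goes 6, 7, 13, 20, 33, 53 → 86 (each term is the sum of the two before it).
Rank: bronze, silver, gold, diamond, bronze, silver → gold (repeats bronze → silver → gold → diamond).
Third coordinate — differences are 3, 4, 5, … (increasing by 1 each time): -1, 2, 6, 11, 17, 24 → 32.
Combining the parts gives [86 gold 32].

[86 gold 32]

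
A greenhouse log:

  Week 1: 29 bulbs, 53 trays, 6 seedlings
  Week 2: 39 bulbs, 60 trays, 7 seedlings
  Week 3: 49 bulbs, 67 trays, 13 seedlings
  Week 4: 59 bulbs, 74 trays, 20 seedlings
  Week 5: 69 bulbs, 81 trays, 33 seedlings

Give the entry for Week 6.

Bulbs: +10 each step; 29, 39, 49, 59, 69 → 79.
Trays goes 53, 60, 67, 74, 81 → 88 (+7 each step).
For the seedlings, each term is the sum of the two before it: 6, 7, 13, 20, 33 → 53.
Combining the parts gives 79 bulbs, 88 trays, 53 seedlings.

79 bulbs, 88 trays, 53 seedlings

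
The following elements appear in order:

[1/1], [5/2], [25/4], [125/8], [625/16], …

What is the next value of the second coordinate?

First coordinate: ×5 each step; 1, 5, 25, 125, 625 → 3125.
Second coordinate goes 1, 2, 4, 8, 16 → 32 (×2 each step).

32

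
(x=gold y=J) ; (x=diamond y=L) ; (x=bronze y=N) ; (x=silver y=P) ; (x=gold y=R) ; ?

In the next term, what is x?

X — repeats gold → diamond → bronze → silver: gold, diamond, bronze, silver, gold → diamond.

diamond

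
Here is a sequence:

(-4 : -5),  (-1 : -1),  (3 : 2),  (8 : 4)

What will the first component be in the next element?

First component — differences are 3, 4, 5, … (increasing by 1 each time): -4, -1, 3, 8 → 14.
For the second component, differences are 4, 3, 2, … (decreasing by 1 each time): -5, -1, 2, 4 → 5.

14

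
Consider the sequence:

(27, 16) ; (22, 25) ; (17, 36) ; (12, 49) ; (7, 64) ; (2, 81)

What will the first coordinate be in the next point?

-3

First coordinate: −5 each step; 27, 22, 17, 12, 7, 2 → -3.
Second coordinate: perfect squares: 4², 5², 6², …; 16, 25, 36, 49, 64, 81 → 100.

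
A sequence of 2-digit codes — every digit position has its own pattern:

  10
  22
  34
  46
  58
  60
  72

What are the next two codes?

For the first digit, +1 each step, mod 10: 1, 2, 3, 4, 5, 6, 7 → 8 → 9.
Second digit goes 0, 2, 4, 6, 8, 0, 2 → 4 → 6 (+2 each step, mod 10).
So the next two codes are 84 and 96.

84 then 96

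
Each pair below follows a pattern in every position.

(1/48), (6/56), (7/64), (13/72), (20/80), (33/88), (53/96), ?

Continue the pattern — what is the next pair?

(86/104)

First slot: 1, 6, 7, 13, 20, 33, 53 → 86 (each term is the sum of the two before it).
For the second slot, +8 each step: 48, 56, 64, 72, 80, 88, 96 → 104.
Combining the parts gives (86/104).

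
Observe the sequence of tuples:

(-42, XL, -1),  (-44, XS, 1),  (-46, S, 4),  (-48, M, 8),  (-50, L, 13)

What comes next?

First coordinate: −2 each step; -42, -44, -46, -48, -50 → -52.
Size: XL, XS, S, M, L → XL (runs through clothing sizes XS→XL).
Third coordinate: differences are 2, 3, 4, … (increasing by 1 each time), so -1, 1, 4, 8, 13 → 19.
Combining the parts gives (-52, XL, 19).

(-52, XL, 19)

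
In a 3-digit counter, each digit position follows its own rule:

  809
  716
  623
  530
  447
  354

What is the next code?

First digit: 8, 7, 6, 5, 4, 3 → 2 (−1 each step, mod 10).
Second digit goes 0, 1, 2, 3, 4, 5 → 6 (+1 each step, mod 10).
Third digit: 9, 6, 3, 0, 7, 4 → 1 (−3 each step, mod 10).
Combining the parts gives 261.

261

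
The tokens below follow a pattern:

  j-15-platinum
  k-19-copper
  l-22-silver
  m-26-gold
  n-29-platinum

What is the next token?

Letter goes j, k, l, m, n → o (letters move forward 1 place in the alphabet).
For the second component, alternating steps +4, +3, +4, +3, …: 15, 19, 22, 26, 29 → 33.
Metal: repeats platinum → copper → silver → gold, so platinum, copper, silver, gold, platinum → copper.
Putting it together: o-33-copper.

o-33-copper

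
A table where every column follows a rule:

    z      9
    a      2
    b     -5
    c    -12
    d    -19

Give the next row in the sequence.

Letter: letters move forward 1 place in the alphabet, wrapping Z→A, so z, a, b, c, d → e.
For the second component, −7 each step: 9, 2, -5, -12, -19 → -26.
So the next row is e  -26.

e  -26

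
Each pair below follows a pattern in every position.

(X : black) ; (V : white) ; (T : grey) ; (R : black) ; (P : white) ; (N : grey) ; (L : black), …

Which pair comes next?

Letter goes X, V, T, R, P, N, L → J (letters move back 2 places in the alphabet).
For the shade, repeats black → white → grey: black, white, grey, black, white, grey, black → white.
Putting it together: (J : white).

(J : white)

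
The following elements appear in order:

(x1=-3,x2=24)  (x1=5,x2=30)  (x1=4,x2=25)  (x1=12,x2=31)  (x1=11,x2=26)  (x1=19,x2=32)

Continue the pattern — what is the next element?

(x1=18,x2=27)

X1 goes -3, 5, 4, 12, 11, 19 → 18 (alternating steps +8, −1, +8, −1, …).
For the x2, alternating steps +6, −5, +6, −5, …: 24, 30, 25, 31, 26, 32 → 27.
So the next element is (x1=18,x2=27).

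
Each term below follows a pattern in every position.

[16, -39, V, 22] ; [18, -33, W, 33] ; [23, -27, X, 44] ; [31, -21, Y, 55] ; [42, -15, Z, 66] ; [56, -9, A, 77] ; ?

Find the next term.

[73, -3, B, 88]

First slot: differences are 2, 5, 8, … (increasing by 3 each time), so 16, 18, 23, 31, 42, 56 → 73.
Second slot: -39, -33, -27, -21, -15, -9 → -3 (+6 each step).
Letter: letters move forward 1 place in the alphabet, wrapping Z→A, so V, W, X, Y, Z, A → B.
For the fourth slot, +11 each step: 22, 33, 44, 55, 66, 77 → 88.
Combining the parts gives [73, -3, B, 88].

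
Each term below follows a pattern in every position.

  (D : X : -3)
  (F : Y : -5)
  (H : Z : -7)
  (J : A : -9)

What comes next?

First letter: D, F, H, J → L (letters move forward 2 places in the alphabet).
Second letter — letters move forward 1 place in the alphabet, wrapping Z→A: X, Y, Z, A → B.
Third part: -3, -5, -7, -9 → -11 (−2 each step).
So the next term is (L : B : -11).

(L : B : -11)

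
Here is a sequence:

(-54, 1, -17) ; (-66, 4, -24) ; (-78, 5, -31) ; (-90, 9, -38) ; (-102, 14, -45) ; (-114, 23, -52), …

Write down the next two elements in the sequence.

(-126, 37, -59), (-138, 60, -66)

First component goes -54, -66, -78, -90, -102, -114 → -126 → -138 (−12 each step).
Second component: 1, 4, 5, 9, 14, 23 → 37 → 60 (each term is the sum of the two before it).
Third component: −7 each step, so -17, -24, -31, -38, -45, -52 → -59 → -66.
So the next two elements are (-126, 37, -59) and (-138, 60, -66).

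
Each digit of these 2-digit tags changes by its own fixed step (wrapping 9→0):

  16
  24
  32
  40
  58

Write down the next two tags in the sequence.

First digit goes 1, 2, 3, 4, 5 → 6 → 7 (+1 each step, mod 10).
Second digit: −2 each step, mod 10, so 6, 4, 2, 0, 8 → 6 → 4.
Putting the parts together: 66 and then 74.

66 then 74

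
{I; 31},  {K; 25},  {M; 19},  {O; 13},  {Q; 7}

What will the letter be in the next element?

S

Letter goes I, K, M, O, Q → S (letters move forward 2 places in the alphabet).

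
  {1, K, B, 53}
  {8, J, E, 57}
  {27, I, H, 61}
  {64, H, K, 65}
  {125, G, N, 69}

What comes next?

First entry — perfect cubes: 1³, 2³, 3³, …: 1, 8, 27, 64, 125 → 216.
First letter goes K, J, I, H, G → F (letters move back 1 place in the alphabet).
For the second letter, letters move forward 3 places in the alphabet: B, E, H, K, N → Q.
Fourth entry — +4 each step: 53, 57, 61, 65, 69 → 73.
Putting it together: {216, F, Q, 73}.

{216, F, Q, 73}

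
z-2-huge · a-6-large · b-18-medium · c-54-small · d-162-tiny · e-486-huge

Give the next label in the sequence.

Letter: letters move forward 1 place in the alphabet, wrapping Z→A, so z, a, b, c, d, e → f.
Second component: 2, 6, 18, 54, 162, 486 → 1458 (×3 each step).
For the size, repeats huge → large → medium → small → tiny: huge, large, medium, small, tiny, huge → large.
So the next label is f-1458-large.

f-1458-large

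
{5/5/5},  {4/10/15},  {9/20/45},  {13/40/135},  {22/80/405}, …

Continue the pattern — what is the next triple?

{35/160/1215}

For the first value, each term is the sum of the two before it: 5, 4, 9, 13, 22 → 35.
Second value: ×2 each step, so 5, 10, 20, 40, 80 → 160.
Third value: 5, 15, 45, 135, 405 → 1215 (×3 each step).
So the next triple is {35/160/1215}.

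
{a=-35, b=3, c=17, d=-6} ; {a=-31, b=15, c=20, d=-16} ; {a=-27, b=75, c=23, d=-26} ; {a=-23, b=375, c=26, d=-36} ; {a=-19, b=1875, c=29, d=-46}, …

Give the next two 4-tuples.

A: +4 each step, so -35, -31, -27, -23, -19 → -15 → -11.
B — ×5 each step: 3, 15, 75, 375, 1875 → 9375 → 46875.
C: +3 each step, so 17, 20, 23, 26, 29 → 32 → 35.
D: −10 each step, so -6, -16, -26, -36, -46 → -56 → -66.
So the next two 4-tuples are {a=-15, b=9375, c=32, d=-56} and {a=-11, b=46875, c=35, d=-66}.

{a=-15, b=9375, c=32, d=-56}, {a=-11, b=46875, c=35, d=-66}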